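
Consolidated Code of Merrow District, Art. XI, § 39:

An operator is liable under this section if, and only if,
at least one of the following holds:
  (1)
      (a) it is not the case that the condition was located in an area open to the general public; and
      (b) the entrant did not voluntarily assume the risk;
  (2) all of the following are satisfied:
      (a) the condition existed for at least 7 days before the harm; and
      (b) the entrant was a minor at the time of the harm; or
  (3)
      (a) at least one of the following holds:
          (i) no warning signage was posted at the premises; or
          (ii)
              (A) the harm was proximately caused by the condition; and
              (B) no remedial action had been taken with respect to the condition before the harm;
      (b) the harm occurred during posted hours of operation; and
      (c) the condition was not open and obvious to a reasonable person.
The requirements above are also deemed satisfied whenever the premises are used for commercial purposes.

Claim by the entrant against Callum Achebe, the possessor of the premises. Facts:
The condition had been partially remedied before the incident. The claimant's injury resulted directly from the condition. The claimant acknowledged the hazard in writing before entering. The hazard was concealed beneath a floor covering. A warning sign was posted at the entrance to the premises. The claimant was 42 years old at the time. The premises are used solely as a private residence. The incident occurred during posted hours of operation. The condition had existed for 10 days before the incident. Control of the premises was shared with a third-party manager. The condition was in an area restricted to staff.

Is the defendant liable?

No — not liable.

(a) not (public area) — holds.
(b) no assumed risk — not met.
So (1) is not satisfied (T AND F).
(a) condition ≥7 days old — satisfied.
(b) entrant a minor — fails.
(2): T AND F → false.
(i) no signage posted — fails.
(A) proximate cause — satisfied.
(B) no remedial action — not met.
(ii): T AND F → false.
(a): F OR F → false.
(b) during posted hours — met.
(c) not open/obvious — met.
(3) = F AND T AND T = false.
Overall = F OR F OR F = false.
Exception (commercial use) — not satisfied.
Result: main false OR exception false → false.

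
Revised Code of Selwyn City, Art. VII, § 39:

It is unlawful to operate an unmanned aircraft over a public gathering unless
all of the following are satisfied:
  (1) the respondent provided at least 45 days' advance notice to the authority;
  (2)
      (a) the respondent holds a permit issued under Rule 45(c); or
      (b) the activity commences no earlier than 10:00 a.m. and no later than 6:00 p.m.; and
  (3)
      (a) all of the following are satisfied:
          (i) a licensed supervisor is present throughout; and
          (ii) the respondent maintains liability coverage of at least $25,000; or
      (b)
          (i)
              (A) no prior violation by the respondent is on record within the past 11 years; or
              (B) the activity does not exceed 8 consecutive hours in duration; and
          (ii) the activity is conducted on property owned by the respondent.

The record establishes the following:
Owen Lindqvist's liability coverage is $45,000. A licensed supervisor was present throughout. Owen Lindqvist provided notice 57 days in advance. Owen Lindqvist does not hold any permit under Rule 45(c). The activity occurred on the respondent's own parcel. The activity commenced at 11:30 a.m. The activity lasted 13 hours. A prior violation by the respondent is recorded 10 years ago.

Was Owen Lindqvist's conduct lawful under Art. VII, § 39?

Yes — lawful.

(1) ≥45 days' notice — met.
(a) holds permit — fails.
(b) start within hours — met.
(2) = F OR T = true.
(i) supervisor present — met.
(ii) coverage ≥ $25,000 — holds.
(a) = T AND T = true.
(A) no prior violation — fails.
(B) ≤ 8 hrs duration — fails.
So (i) is not satisfied (F OR F).
(ii) own property — met.
So (b) is not satisfied (F AND T).
(3): T OR F → true.
Overall = T AND T AND T = true.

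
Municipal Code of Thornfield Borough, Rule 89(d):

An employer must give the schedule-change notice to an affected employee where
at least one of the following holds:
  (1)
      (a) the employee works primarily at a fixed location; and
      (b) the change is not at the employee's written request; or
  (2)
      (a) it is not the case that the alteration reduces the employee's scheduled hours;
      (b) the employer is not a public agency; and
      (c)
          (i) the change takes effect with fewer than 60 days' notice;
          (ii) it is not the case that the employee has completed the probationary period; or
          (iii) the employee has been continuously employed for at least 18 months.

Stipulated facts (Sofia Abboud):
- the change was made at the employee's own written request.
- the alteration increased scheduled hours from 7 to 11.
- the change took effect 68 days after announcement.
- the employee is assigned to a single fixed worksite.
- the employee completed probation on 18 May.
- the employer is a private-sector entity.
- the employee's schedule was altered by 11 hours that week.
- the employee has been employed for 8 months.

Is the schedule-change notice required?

No — not required.

(a) fixed location — holds.
(b) not employee-requested — fails.
(1) = T AND F = false.
(a) not (hours reduced) — holds.
(b) not (public agency) — holds.
(i) < 60 days' notice — not met.
(ii) not (past probation) — fails.
(iii) tenure ≥ 18 mo. — fails.
(c) = F OR F OR F = false.
(2): T AND T AND F → false.
Overall: F OR F → false.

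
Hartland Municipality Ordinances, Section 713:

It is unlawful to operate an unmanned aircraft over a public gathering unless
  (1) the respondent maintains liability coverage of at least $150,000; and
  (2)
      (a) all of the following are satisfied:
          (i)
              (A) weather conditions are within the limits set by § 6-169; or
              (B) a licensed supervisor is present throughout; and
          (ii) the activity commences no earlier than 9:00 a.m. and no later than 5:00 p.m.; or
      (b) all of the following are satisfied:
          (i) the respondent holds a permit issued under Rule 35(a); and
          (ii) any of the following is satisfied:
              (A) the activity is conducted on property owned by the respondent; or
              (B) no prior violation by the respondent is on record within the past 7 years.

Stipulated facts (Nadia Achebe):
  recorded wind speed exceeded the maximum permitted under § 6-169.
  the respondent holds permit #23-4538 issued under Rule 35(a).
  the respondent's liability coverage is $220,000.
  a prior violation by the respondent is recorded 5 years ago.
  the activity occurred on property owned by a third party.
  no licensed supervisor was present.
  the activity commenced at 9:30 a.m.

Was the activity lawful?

No — unlawful.

(1) coverage ≥ $150,000 — met.
(A) weather ok — not satisfied.
(B) supervisor present — not satisfied.
So (i) is not satisfied (F OR F).
(ii) start within hours — met.
(a) = F AND T = false.
(i) holds permit — met.
(A) own property — not satisfied.
(B) no prior violation — fails.
(ii) = F OR F = false.
(b): T AND F → false.
(2) = F OR F = false.
Overall: T AND F → false.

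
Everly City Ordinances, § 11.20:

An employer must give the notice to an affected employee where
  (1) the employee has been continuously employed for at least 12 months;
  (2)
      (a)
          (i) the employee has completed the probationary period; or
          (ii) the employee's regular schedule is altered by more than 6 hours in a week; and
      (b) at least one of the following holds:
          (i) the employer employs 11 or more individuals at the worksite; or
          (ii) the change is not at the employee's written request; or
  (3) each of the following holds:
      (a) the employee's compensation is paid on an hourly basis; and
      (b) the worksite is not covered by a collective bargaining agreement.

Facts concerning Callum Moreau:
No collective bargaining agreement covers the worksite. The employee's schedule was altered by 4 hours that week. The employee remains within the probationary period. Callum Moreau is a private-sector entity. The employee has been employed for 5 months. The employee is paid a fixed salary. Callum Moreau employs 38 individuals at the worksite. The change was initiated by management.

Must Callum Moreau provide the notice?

No — not required.

(1) tenure ≥ 12 mo. — not met.
(i) past probation — not satisfied.
(ii) schedule shift > 6h — not satisfied.
(a): F OR F → false.
(i) ≥ 11 at site — satisfied.
(ii) not employee-requested — met.
(b) = T OR T = true.
(2) = F AND T = false.
(a) hourly-paid — fails.
(b) no CBA — satisfied.
(3) = F AND T = false.
So Overall is not satisfied (F OR F OR F).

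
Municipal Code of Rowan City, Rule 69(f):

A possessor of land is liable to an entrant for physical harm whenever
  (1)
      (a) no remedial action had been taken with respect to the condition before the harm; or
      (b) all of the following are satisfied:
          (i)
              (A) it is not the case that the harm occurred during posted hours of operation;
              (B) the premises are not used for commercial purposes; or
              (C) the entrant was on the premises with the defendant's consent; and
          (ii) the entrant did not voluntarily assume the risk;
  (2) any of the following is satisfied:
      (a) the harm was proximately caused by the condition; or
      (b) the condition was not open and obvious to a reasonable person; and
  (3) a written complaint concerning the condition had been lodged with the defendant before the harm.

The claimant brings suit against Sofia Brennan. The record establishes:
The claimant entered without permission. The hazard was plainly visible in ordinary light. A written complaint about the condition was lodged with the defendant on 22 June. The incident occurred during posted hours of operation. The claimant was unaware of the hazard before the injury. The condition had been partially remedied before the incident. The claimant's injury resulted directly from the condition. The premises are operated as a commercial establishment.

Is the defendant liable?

No — not liable.

(a) no remedial action — fails.
(A) not (during posted hours) — not satisfied.
(B) not (commercial use) — not satisfied.
(C) consent to enter — not satisfied.
(i): F OR F OR F → false.
(ii) no assumed risk — holds.
So (b) is not satisfied (F AND T).
So (1) is not satisfied (F OR F).
(a) proximate cause — satisfied.
(b) not open/obvious — fails.
(2) = T OR F = true.
(3) complaint lodged — holds.
Overall = F AND T AND T = false.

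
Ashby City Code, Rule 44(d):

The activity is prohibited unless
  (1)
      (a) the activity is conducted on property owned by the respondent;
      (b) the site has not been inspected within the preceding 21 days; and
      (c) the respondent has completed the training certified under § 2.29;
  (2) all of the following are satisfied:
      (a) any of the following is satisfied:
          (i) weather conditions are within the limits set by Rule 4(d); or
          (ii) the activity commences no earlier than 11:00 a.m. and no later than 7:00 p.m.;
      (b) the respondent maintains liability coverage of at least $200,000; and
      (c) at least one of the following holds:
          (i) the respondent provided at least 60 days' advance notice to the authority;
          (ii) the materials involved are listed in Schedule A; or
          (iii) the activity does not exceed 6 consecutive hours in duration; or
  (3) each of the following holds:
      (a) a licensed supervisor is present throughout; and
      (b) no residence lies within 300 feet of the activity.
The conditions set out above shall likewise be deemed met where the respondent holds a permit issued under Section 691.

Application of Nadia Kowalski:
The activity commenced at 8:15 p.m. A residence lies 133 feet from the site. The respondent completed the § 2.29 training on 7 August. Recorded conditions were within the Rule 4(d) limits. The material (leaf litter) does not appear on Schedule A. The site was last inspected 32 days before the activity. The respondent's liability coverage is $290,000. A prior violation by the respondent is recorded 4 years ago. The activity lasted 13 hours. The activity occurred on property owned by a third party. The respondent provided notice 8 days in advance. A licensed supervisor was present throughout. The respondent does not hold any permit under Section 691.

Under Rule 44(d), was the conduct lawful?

No — unlawful.

(a) own property — fails.
(b) not (site inspected) — satisfied.
(c) training certified — satisfied.
(1) = F AND T AND T = false.
(i) weather ok — holds.
(ii) start within hours — fails.
(a): T OR F → true.
(b) coverage ≥ $200,000 — met.
(i) ≥60 days' notice — not satisfied.
(ii) Schedule A material — fails.
(iii) ≤ 6 hrs duration — fails.
(c): F OR F OR F → false.
(2): T AND T AND F → false.
(a) supervisor present — met.
(b) no residence in 300 ft — not met.
(3) = T AND F = false.
Overall: F OR F OR F → false.
Exception (holds permit) — not satisfied.
Result: main false OR exception false → false.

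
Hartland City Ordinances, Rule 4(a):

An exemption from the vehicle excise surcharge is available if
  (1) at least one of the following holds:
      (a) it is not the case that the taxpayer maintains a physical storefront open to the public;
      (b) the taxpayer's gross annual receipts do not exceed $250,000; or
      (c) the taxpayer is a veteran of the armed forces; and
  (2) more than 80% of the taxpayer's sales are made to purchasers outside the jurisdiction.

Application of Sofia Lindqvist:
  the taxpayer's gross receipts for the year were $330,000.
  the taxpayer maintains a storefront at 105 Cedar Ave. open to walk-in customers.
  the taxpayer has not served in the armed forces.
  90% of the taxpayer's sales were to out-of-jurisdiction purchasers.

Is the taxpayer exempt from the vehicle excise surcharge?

No — not exempt.

(a) not (has storefront) — not met.
(b) receipts ≤ $250,000 — not met.
(c) veteran — fails.
So (1) is not satisfied (F OR F OR F).
(2) >80% out-of-jur. sales — met.
So Overall is not satisfied (F AND T).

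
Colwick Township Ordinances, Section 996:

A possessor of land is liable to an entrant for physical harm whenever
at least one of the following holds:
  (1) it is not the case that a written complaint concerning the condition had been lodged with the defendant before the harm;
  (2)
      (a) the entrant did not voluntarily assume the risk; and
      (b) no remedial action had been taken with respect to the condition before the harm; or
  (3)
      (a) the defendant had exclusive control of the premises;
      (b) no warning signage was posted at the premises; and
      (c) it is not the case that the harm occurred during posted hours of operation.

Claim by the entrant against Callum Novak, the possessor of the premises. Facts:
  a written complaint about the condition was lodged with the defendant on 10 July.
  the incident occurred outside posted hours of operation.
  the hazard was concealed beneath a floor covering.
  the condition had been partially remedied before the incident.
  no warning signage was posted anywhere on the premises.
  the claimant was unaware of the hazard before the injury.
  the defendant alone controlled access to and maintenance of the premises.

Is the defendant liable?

(1) not (complaint lodged) — not met.
(a) no assumed risk — met.
(b) no remedial action — fails.
(2) = T AND F = false.
(a) exclusive control — holds.
(b) no signage posted — holds.
(c) not (during posted hours) — holds.
So (3) is satisfied (T AND T AND T).
So Overall is satisfied (F OR F OR T).

Yes — liable.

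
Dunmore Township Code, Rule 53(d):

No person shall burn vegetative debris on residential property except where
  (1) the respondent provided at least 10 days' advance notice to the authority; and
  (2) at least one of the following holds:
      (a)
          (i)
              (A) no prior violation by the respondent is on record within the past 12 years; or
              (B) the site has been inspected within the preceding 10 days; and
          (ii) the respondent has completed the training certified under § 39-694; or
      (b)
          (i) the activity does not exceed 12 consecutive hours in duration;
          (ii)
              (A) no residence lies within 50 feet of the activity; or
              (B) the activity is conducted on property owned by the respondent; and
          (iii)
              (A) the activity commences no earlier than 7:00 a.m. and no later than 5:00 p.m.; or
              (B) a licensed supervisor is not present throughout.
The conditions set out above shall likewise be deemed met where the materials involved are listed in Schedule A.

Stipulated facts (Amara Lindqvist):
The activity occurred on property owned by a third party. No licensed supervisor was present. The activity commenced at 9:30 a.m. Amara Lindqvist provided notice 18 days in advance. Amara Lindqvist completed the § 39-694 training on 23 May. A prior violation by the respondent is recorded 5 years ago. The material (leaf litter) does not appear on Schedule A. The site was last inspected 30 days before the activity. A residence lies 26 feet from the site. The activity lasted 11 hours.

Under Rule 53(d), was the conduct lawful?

No — unlawful.

(1) ≥10 days' notice — satisfied.
(A) no prior violation — not met.
(B) site inspected — not met.
So (i) is not satisfied (F OR F).
(ii) training certified — met.
(a) = F AND T = false.
(i) ≤ 12 hrs duration — met.
(A) no residence in 50 ft — not satisfied.
(B) own property — not satisfied.
(ii): F OR F → false.
(A) start within hours — met.
(B) not (supervisor present) — satisfied.
So (iii) is satisfied (T OR T).
(b) = T AND F AND T = false.
So (2) is not satisfied (F OR F).
Overall = T AND F = false.
Exception (Schedule A material) — not satisfied.
Result: main false OR exception false → false.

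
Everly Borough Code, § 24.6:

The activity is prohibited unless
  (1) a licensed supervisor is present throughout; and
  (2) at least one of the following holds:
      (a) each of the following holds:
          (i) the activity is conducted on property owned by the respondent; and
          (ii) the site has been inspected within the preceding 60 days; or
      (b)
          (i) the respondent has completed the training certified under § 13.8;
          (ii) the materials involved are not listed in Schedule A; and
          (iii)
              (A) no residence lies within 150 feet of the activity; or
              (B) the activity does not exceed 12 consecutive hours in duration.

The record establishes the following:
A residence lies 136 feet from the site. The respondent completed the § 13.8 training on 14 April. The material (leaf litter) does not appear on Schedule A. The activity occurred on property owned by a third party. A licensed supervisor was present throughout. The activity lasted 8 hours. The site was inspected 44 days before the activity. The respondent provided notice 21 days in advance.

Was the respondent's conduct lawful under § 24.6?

(1) supervisor present — met.
(i) own property — fails.
(ii) site inspected — satisfied.
(a) = F AND T = false.
(i) training certified — holds.
(ii) not (Schedule A material) — satisfied.
(A) no residence in 150 ft — fails.
(B) ≤ 12 hrs duration — holds.
(iii): F OR T → true.
(b): T AND T AND T → true.
(2): F OR T → true.
Overall = T AND T = true.

Yes — lawful.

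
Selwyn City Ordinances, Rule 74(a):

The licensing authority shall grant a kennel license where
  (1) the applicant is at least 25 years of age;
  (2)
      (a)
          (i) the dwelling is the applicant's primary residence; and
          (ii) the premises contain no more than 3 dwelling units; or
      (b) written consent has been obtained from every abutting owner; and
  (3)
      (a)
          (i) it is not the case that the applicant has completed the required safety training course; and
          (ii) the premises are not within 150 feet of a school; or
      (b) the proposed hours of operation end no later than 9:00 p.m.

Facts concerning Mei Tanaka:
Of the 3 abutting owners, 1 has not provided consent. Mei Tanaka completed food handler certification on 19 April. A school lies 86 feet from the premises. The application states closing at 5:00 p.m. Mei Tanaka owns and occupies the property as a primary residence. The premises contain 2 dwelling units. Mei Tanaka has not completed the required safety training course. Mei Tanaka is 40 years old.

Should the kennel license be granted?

Yes — granted.

(1) age ≥ 25 — holds.
(i) primary residence — holds.
(ii) ≤ 3 units — holds.
(a): T AND T → true.
(b) all abutters consent — not satisfied.
So (2) is satisfied (T OR F).
(i) not (safety training) — holds.
(ii) ≥150 ft from school — not met.
(a): T AND F → false.
(b) closes by 9 p.m. — holds.
So (3) is satisfied (F OR T).
So Overall is satisfied (T AND T AND T).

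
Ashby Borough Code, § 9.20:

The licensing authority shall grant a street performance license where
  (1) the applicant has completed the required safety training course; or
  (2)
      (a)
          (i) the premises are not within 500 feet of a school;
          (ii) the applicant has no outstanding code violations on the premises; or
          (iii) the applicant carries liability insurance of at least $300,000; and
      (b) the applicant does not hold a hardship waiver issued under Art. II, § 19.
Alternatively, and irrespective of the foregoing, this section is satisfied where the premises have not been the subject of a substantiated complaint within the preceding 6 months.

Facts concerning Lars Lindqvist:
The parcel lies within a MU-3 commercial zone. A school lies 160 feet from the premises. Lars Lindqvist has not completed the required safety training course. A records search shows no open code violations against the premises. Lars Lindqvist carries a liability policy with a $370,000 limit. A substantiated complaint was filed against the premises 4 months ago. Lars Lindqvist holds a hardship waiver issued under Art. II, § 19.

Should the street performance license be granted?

No — denied.

(1) safety training — fails.
(i) ≥500 ft from school — fails.
(ii) no code violations — satisfied.
(iii) insurance ≥ $300,000 — met.
(a): F OR T OR T → true.
(b) not (hardship waiver) — fails.
So (2) is not satisfied (T AND F).
Overall: F OR F → false.
Exception (no complaint in 6 mo.) — not satisfied.
Result: main false OR exception false → false.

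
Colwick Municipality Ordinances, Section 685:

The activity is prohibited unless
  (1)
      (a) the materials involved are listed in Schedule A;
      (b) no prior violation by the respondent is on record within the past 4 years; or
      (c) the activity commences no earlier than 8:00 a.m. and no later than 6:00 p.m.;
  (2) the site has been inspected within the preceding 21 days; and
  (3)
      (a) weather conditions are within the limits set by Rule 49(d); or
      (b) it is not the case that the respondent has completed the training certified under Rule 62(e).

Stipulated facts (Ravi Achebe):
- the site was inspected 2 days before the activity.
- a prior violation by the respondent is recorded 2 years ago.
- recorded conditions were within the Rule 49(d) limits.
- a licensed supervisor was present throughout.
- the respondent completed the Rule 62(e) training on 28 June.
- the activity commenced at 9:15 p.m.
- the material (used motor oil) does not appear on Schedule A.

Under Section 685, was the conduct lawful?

(a) Schedule A material — fails.
(b) no prior violation — not met.
(c) start within hours — fails.
(1) = F OR F OR F = false.
(2) site inspected — met.
(a) weather ok — satisfied.
(b) not (training certified) — not satisfied.
So (3) is satisfied (T OR F).
So Overall is not satisfied (F AND T AND T).

No — unlawful.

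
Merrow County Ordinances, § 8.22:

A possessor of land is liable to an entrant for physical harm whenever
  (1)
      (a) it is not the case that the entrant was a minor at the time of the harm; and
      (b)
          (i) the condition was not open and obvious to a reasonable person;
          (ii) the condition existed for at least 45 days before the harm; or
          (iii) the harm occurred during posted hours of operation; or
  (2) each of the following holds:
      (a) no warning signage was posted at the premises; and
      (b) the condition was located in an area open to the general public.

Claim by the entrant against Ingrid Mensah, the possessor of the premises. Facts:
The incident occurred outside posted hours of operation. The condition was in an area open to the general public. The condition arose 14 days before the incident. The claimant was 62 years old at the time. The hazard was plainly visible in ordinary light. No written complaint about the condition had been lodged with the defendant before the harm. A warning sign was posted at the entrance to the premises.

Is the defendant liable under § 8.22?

No — not liable.

(a) not (entrant a minor) — satisfied.
(i) not open/obvious — fails.
(ii) condition ≥45 days old — fails.
(iii) during posted hours — not satisfied.
So (b) is not satisfied (F OR F OR F).
(1) = T AND F = false.
(a) no signage posted — not satisfied.
(b) public area — satisfied.
(2) = F AND T = false.
Overall: F OR F → false.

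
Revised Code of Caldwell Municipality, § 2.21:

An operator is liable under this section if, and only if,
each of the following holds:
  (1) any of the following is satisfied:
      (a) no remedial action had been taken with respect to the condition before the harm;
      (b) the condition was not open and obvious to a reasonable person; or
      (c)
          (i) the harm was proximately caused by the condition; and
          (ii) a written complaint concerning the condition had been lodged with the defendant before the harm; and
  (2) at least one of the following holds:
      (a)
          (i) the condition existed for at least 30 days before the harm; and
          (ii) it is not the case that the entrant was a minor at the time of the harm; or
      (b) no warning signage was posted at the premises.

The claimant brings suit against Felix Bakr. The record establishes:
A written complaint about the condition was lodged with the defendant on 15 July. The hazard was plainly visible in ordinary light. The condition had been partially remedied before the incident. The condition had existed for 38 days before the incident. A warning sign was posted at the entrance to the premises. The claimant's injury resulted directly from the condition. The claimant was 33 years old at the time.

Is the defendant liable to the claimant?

(a) no remedial action — fails.
(b) not open/obvious — not met.
(i) proximate cause — holds.
(ii) complaint lodged — met.
(c) = T AND T = true.
(1) = F OR F OR T = true.
(i) condition ≥30 days old — holds.
(ii) not (entrant a minor) — met.
So (a) is satisfied (T AND T).
(b) no signage posted — not met.
So (2) is satisfied (T OR F).
Overall: T AND T → true.

Yes — liable.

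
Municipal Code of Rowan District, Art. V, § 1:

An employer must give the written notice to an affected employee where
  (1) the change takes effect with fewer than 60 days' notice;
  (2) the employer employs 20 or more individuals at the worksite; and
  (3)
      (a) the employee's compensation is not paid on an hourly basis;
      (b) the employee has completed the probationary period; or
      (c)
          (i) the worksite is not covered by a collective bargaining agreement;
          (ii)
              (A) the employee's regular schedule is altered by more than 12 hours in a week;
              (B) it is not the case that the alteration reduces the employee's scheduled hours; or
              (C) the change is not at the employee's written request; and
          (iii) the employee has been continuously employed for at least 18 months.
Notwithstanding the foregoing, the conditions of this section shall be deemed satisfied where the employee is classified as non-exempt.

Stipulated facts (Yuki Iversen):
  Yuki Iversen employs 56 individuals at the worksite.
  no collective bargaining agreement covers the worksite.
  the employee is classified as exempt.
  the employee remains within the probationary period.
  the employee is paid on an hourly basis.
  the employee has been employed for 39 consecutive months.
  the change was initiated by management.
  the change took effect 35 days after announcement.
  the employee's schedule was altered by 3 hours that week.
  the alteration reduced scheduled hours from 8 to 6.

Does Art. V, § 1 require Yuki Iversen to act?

(1) < 60 days' notice — satisfied.
(2) ≥ 20 at site — met.
(a) not (hourly-paid) — not satisfied.
(b) past probation — not met.
(i) no CBA — met.
(A) schedule shift > 12h — not satisfied.
(B) not (hours reduced) — not satisfied.
(C) not employee-requested — holds.
So (ii) is satisfied (F OR F OR T).
(iii) tenure ≥ 18 mo. — met.
(c) = T AND T AND T = true.
(3): F OR F OR T → true.
Overall = T AND T AND T = true.
Exception (non-exempt) — not satisfied.
Result: main true OR exception false → true.

Yes — required.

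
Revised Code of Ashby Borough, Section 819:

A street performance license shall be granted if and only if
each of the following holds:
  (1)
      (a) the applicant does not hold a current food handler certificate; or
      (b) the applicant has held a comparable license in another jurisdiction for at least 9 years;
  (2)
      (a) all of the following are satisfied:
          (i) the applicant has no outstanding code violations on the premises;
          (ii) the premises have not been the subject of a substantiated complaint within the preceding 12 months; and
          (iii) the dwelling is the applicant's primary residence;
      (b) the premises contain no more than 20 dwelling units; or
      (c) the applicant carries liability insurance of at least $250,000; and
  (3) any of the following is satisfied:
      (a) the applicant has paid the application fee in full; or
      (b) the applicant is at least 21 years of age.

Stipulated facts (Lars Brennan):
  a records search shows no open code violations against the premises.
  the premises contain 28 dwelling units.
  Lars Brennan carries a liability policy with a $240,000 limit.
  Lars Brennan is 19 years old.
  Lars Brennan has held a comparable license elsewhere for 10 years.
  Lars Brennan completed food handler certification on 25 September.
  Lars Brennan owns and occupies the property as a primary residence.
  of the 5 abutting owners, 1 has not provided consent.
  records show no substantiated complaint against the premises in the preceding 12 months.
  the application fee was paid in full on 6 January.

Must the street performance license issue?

Yes — granted.

(a) not (food handler cert.) — fails.
(b) prior license ≥ 9 yr — met.
(1) = F OR T = true.
(i) no code violations — satisfied.
(ii) no complaint in 12 mo. — holds.
(iii) primary residence — satisfied.
(a): T AND T AND T → true.
(b) ≤ 20 units — not satisfied.
(c) insurance ≥ $250,000 — not satisfied.
(2) = T OR F OR F = true.
(a) fee paid — satisfied.
(b) age ≥ 21 — not satisfied.
(3) = T OR F = true.
Overall = T AND T AND T = true.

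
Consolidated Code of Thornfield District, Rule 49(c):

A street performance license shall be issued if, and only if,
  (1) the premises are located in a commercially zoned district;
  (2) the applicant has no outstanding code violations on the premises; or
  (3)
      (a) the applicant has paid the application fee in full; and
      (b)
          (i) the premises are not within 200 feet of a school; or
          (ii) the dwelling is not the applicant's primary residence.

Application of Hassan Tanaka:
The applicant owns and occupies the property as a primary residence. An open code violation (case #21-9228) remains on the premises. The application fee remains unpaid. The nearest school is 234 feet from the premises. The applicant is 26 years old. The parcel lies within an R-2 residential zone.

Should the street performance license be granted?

No — denied.

(1) commercially zoned — fails.
(2) no code violations — not satisfied.
(a) fee paid — not satisfied.
(i) ≥200 ft from school — met.
(ii) not (primary residence) — not met.
(b): T OR F → true.
So (3) is not satisfied (F AND T).
So Overall is not satisfied (F OR F OR F).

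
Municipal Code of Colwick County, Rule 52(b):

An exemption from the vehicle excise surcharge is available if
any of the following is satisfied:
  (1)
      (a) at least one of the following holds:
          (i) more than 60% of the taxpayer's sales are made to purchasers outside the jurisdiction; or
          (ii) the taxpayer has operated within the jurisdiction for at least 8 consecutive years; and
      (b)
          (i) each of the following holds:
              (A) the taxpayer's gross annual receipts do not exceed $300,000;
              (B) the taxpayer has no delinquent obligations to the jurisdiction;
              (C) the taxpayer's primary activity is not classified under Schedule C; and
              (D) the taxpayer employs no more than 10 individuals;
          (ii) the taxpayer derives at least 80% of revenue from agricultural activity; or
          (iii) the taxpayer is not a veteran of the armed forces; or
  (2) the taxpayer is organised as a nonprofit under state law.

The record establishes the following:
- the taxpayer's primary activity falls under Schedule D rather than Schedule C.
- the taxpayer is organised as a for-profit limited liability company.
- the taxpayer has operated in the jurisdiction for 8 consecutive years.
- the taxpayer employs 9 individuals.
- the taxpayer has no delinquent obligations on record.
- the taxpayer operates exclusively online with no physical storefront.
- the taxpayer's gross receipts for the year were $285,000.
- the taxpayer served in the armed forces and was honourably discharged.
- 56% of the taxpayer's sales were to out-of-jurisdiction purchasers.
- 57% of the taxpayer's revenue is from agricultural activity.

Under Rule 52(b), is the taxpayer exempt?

(i) >60% out-of-jur. sales — not met.
(ii) ≥ 8 yrs in jurisdiction — holds.
(a) = F OR T = true.
(A) receipts ≤ $300,000 — met.
(B) no delinquency — met.
(C) not (Schedule C activity) — holds.
(D) ≤ 10 employees — met.
(i): T AND T AND T AND T → true.
(ii) ≥80% agricultural — not satisfied.
(iii) not (veteran) — not met.
(b): T OR F OR F → true.
(1): T AND T → true.
(2) nonprofit — not met.
So Overall is satisfied (T OR F).

Yes — exempt.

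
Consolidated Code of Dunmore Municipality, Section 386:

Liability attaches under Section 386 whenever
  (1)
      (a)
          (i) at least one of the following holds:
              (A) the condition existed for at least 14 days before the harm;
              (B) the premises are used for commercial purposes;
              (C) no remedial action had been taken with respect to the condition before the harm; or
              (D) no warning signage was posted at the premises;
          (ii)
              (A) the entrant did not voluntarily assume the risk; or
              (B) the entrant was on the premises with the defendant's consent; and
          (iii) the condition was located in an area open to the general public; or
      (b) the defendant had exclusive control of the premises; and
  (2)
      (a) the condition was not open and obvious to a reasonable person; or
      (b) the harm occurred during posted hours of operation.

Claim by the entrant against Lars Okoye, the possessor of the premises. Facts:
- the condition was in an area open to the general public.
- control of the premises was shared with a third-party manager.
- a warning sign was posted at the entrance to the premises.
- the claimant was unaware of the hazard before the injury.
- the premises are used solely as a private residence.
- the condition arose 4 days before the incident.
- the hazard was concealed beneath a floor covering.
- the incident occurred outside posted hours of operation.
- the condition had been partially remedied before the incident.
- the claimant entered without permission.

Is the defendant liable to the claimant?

(A) condition ≥14 days old — fails.
(B) commercial use — fails.
(C) no remedial action — fails.
(D) no signage posted — not satisfied.
(i) = F OR F OR F OR F = false.
(A) no assumed risk — met.
(B) consent to enter — not met.
(ii): T OR F → true.
(iii) public area — met.
(a): F AND T AND T → false.
(b) exclusive control — not met.
(1) = F OR F = false.
(a) not open/obvious — satisfied.
(b) during posted hours — fails.
(2): T OR F → true.
Overall = F AND T = false.

No — not liable.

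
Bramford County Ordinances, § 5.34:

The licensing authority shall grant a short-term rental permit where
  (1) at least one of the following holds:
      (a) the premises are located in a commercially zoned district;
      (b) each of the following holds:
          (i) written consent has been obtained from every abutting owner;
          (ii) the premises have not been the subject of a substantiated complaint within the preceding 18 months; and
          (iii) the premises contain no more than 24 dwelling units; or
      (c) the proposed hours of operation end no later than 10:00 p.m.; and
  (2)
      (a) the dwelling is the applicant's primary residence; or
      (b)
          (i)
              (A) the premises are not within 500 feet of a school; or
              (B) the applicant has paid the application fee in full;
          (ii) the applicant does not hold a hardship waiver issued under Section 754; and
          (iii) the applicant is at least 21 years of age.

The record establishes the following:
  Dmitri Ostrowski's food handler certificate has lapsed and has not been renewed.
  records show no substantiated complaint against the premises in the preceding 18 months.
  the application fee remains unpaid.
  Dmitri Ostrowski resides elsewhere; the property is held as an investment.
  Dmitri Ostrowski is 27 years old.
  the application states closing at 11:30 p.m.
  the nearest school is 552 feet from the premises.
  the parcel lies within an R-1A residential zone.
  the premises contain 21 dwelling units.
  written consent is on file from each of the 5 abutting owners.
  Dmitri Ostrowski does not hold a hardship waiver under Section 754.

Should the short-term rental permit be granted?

Yes — granted.

(a) commercially zoned — not met.
(i) all abutters consent — met.
(ii) no complaint in 18 mo. — holds.
(iii) ≤ 24 units — holds.
(b) = T AND T AND T = true.
(c) closes by 10 p.m. — not satisfied.
(1): F OR T OR F → true.
(a) primary residence — not satisfied.
(A) ≥500 ft from school — holds.
(B) fee paid — not met.
So (i) is satisfied (T OR F).
(ii) not (hardship waiver) — holds.
(iii) age ≥ 21 — satisfied.
(b): T AND T AND T → true.
So (2) is satisfied (F OR T).
So Overall is satisfied (T AND T).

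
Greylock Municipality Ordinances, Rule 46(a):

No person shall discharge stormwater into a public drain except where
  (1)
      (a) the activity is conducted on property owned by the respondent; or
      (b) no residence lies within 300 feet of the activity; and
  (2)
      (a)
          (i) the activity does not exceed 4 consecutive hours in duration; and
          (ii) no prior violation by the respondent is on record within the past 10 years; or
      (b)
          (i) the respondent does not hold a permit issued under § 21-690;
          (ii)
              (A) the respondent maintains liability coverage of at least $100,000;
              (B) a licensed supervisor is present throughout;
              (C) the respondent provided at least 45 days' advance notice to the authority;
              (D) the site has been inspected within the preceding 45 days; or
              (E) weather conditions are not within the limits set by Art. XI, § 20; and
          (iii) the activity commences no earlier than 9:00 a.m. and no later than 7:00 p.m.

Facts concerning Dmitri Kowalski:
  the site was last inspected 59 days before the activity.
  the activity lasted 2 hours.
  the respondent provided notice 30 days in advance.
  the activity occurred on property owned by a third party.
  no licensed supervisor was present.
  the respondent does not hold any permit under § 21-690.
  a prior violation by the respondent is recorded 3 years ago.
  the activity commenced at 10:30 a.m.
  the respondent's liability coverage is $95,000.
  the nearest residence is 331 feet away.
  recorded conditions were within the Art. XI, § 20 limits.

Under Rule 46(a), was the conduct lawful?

No — unlawful.

(a) own property — fails.
(b) no residence in 300 ft — met.
(1): F OR T → true.
(i) ≤ 4 hrs duration — met.
(ii) no prior violation — not met.
So (a) is not satisfied (T AND F).
(i) not (holds permit) — satisfied.
(A) coverage ≥ $100,000 — not met.
(B) supervisor present — not met.
(C) ≥45 days' notice — fails.
(D) site inspected — not met.
(E) not (weather ok) — fails.
(ii) = F OR F OR F OR F OR F = false.
(iii) start within hours — holds.
(b): T AND F AND T → false.
(2) = F OR F = false.
Overall: T AND F → false.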